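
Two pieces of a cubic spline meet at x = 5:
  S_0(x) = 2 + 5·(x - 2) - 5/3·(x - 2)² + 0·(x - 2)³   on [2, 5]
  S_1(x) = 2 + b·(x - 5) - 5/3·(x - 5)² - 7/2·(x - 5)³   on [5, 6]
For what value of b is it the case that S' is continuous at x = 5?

S_0'(x) = 5 - 10/3·(x - 2) + 0·(x - 2)², so S_0'(5) = -5. On the right, S_1'(5) = b, so b = -5.

-5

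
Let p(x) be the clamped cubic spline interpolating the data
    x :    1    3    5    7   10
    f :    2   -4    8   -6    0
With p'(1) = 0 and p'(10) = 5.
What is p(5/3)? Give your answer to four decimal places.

0.1202

Write M_i for p''(x_i). With h_i = 2, 2, 2, 3 and divided differences Δ_i = -3, 6, -7, 2, the continuity of p' gives the tridiagonal system
  2·M_0 + 8·M_1 + 2·M_2 = 6(Δ_1 - Δ_0) = 54
  2·M_1 + 8·M_2 + 2·M_3 = 6(Δ_2 - Δ_1) = -78
  2·M_2 + 10·M_3 + 3·M_4 = 6(Δ_3 - Δ_2) = 54
Clamped end conditions give two more equations: 2h_0·M_0 + h_0·M_1 = 6(Δ_0 - p'(1)) = -18 and h_3·M_3 + 2h_3·M_4 = 6(p'(10) - Δ_3) = 18.
Solving the tridiagonal system: M_0 = -772/69, M_1 = 923/69, M_2 = -1057/69, M_3 = 614/69, M_4 = -100/69.
On [1, 3], p(x) = 2 + 0·(x - 1) - 386/69·(x - 1)² + 565/276·(x - 1)³.
With (x - 1) = 2/3: p(5/3) = 224/1863.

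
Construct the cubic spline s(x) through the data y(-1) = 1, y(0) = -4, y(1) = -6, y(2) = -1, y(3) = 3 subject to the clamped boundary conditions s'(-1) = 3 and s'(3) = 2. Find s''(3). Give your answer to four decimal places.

-4.7500

Let M_i = s''(x_i). Step sizes h_i = 1, 1, 1, 1; slopes of the chords Δ_i = (y_(i+1) - y_i)/h_i = -5, -2, 5, 4.
  1·M_0 + 4·M_1 + 1·M_2 = 6(Δ_1 - Δ_0) = 18
  1·M_1 + 4·M_2 + 1·M_3 = 6(Δ_2 - Δ_1) = 42
  1·M_2 + 4·M_3 + 1·M_4 = 6(Δ_3 - Δ_2) = -6
Clamped end conditions give two more equations: 2h_0·M_0 + h_0·M_1 = 6(Δ_0 - s'(-1)) = -48 and h_3·M_3 + 2h_3·M_4 = 6(s'(3) - Δ_3) = -12.
Solving: M_0 = -115/4, M_1 = 19/2, M_2 = 35/4, M_3 = -5/2, M_4 = -19/4.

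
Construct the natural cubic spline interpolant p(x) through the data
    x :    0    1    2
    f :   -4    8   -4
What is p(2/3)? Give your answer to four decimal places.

Put σ_i = p'' at the i-th knot. Here h = (1, 1) and Δ = (12, -12), so the interior equations h_(i-1)·σ_(i-1) + 2(h_(i-1)+h_i)·σ_i + h_i·σ_(i+1) = 6(Δ_i − Δ_(i-1)) read
  1·σ_0 + 4·σ_1 + 1·σ_2 = 6(Δ_1 - Δ_0) = -144
Natural end conditions: σ_0 = σ_2 = 0.
Solving: σ_0 = 0, σ_1 = -36, σ_2 = 0.
On [0, 1], p(x) = -4 + 18·x + 0·x² - 6·x³.
With x = 2/3: p(2/3) = 56/9.

6.2222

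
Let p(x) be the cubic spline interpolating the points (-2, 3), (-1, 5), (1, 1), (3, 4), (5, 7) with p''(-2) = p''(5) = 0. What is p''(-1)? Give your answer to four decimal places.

Let M_i = p''(x_i). Step sizes h_i = 1, 2, 2, 2; slopes of the chords Δ_i = (y_(i+1) - y_i)/h_i = 2, -2, 3/2, 3/2.
  1·M_0 + 6·M_1 + 2·M_2 = 6(Δ_1 - Δ_0) = -24
  2·M_1 + 8·M_2 + 2·M_3 = 6(Δ_2 - Δ_1) = 21
  2·M_2 + 8·M_3 + 2·M_4 = 6(Δ_3 - Δ_2) = 0
Natural end conditions: M_0 = M_4 = 0.
Solving the tridiagonal system: M_0 = 0, M_1 = -222/41, M_2 = 174/41, M_3 = -87/82, M_4 = 0.

-5.4146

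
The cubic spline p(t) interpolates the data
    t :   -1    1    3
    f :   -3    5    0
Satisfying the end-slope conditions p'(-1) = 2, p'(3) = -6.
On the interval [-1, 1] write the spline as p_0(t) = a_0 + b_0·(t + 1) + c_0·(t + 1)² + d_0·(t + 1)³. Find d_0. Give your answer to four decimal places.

With m_i denoting the second derivative at x_i, h_i = 2, 2, and Δ_i = (y_(i+1) − y_i)/h_i = 4, -5/2:
  2·m_0 + 8·m_1 + 2·m_2 = 6(Δ_1 - Δ_0) = -39
Clamped end conditions give two more equations: 2h_0·m_0 + h_0·m_1 = 6(Δ_0 - p'(-1)) = 12 and h_1·m_1 + 2h_1·m_2 = 6(p'(3) - Δ_1) = -21.
Solving the tridiagonal system: m_0 = 47/8, m_1 = -23/4, m_2 = -19/8.
On [-1, 1], with p_0(t) = a_0 + b_0·(t + 1) + c_0·(t + 1)² + d_0·(t + 1)³: c_0 = m_0/2 = 47/16, d_0 = (m_1 - m_0)/(6h_0) = -31/32, b_0 = Δ_0 - h_0(2m_0 + m_1)/6 = 2.

-0.9688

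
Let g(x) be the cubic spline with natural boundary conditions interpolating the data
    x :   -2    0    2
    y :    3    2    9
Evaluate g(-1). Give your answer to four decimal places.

With m_i denoting the second derivative at x_i, h_i = 2, 2, and Δ_i = (y_(i+1) − y_i)/h_i = -1/2, 7/2:
  2·m_0 + 8·m_1 + 2·m_2 = 6(Δ_1 - Δ_0) = 24
Natural end conditions: m_0 = m_2 = 0.
Solving the tridiagonal system: m_0 = 0, m_1 = 3, m_2 = 0.
On [-2, 0], g(x) = 3 - 3/2·(x + 2) + 0·(x + 2)² + 1/4·(x + 2)³.
With (x + 2) = 1: g(-1) = 7/4.

1.7500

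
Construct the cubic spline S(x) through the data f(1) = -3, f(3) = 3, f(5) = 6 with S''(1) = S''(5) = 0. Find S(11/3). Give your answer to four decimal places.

Write m_i for S''(x_i). With h_i = 2, 2 and divided differences Δ_i = 3, 3/2, the continuity of S' gives the tridiagonal system
  2·m_0 + 8·m_1 + 2·m_2 = 6(Δ_1 - Δ_0) = -9
Natural end conditions: m_0 = m_2 = 0.
Solving the tridiagonal system: m_0 = 0, m_1 = -9/8, m_2 = 0.
On [3, 5], S(x) = 3 + 9/4·(x - 3) - 9/16·(x - 3)² + 3/32·(x - 3)³.
With (x - 3) = 2/3: S(11/3) = 77/18.

4.2778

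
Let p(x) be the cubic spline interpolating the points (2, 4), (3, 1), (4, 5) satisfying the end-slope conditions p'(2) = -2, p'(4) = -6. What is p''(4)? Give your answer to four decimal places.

-42.5000

With M_i denoting the second derivative at x_i, h_i = 1, 1, and Δ_i = (y_(i+1) − y_i)/h_i = -3, 4:
  1·M_0 + 4·M_1 + 1·M_2 = 6(Δ_1 - Δ_0) = 42
Clamped end conditions give two more equations: 2h_0·M_0 + h_0·M_1 = 6(Δ_0 - p'(2)) = -6 and h_1·M_1 + 2h_1·M_2 = 6(p'(4) - Δ_1) = -60.
Hence M_0 = -31/2, M_1 = 25, M_2 = -85/2.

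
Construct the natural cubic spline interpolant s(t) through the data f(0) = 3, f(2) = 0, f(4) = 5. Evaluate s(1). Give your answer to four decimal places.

With M_i denoting the second derivative at x_i, h_i = 2, 2, and Δ_i = (y_(i+1) − y_i)/h_i = -3/2, 5/2:
  2·M_0 + 8·M_1 + 2·M_2 = 6(Δ_1 - Δ_0) = 24
Natural end conditions: M_0 = M_2 = 0.
Solving the tridiagonal system: M_0 = 0, M_1 = 3, M_2 = 0.
On [0, 2], s(t) = 3 - 5/2·t + 0·t² + 1/4·t³.
With t = 1: s(1) = 3/4.

0.7500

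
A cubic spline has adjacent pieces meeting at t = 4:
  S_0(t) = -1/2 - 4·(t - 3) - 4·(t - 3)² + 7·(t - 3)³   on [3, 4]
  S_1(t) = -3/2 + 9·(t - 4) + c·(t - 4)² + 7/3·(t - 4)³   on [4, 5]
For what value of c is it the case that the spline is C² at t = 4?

S_0''(t) = -8 + 42·(t - 3), so S_0''(4) = 34. On the right, S_1''(4) = 2c, so c = 17.

17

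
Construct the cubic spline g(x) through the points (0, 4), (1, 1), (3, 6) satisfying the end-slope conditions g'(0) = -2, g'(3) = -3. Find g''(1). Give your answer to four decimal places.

11.6667

Put M_i = g'' at the i-th knot. Here h = (1, 2) and Δ = (-3, 5/2), so the interior equations h_(i-1)·M_(i-1) + 2(h_(i-1)+h_i)·M_i + h_i·M_(i+1) = 6(Δ_i − Δ_(i-1)) read
  1·M_0 + 6·M_1 + 2·M_2 = 6(Δ_1 - Δ_0) = 33
Clamped end conditions give two more equations: 2h_0·M_0 + h_0·M_1 = 6(Δ_0 - g'(0)) = -6 and h_1·M_1 + 2h_1·M_2 = 6(g'(3) - Δ_1) = -33.
Solving: M_0 = -53/6, M_1 = 35/3, M_2 = -169/12.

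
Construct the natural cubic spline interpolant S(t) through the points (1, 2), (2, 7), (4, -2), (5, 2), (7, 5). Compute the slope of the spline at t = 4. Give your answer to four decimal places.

0.1290

With M_i denoting the second derivative at x_i, h_i = 1, 2, 1, 2, and Δ_i = (y_(i+1) − y_i)/h_i = 5, -9/2, 4, 3/2:
  1·M_0 + 6·M_1 + 2·M_2 = 6(Δ_1 - Δ_0) = -57
  2·M_1 + 6·M_2 + 1·M_3 = 6(Δ_2 - Δ_1) = 51
  1·M_2 + 6·M_3 + 2·M_4 = 6(Δ_3 - Δ_2) = -15
Natural end conditions: M_0 = M_4 = 0.
Solving: M_0 = 0, M_1 = -879/62, M_2 = 435/31, M_3 = -150/31, M_4 = 0.
On [4, 5], S'(t) = b_2 + 2c_2·(t - 4) + 3d_2·(t - 4)² with b_2 = Δ_2 - h_2(2M_2 + M_3)/6 = 4/31, c_2 = M_2/2 = 435/62, d_2 = (M_3 - M_2)/(6h_2) = -195/62. So S'(4) = 4/31.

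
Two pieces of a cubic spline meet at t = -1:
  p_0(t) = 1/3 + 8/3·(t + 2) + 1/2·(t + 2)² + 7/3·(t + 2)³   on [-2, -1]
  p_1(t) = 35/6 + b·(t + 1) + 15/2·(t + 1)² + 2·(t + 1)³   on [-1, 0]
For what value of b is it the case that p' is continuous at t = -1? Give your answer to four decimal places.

p_0'(t) = 8/3 + 1·(t + 2) + 7·(t + 2)², so p_0'(-1) = 32/3. On the right, p_1'(-1) = b, so b = 32/3.

10.6667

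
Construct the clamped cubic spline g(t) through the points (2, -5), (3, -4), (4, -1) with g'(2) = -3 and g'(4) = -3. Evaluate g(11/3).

Put σ_i = g'' at the i-th knot. Here h = (1, 1) and Δ = (1, 3), so the interior equations h_(i-1)·σ_(i-1) + 2(h_(i-1)+h_i)·σ_i + h_i·σ_(i+1) = 6(Δ_i − Δ_(i-1)) read
  1·σ_0 + 4·σ_1 + 1·σ_2 = 6(Δ_1 - Δ_0) = 12
Clamped end conditions give two more equations: 2h_0·σ_0 + h_0·σ_1 = 6(Δ_0 - g'(2)) = 24 and h_1·σ_1 + 2h_1·σ_2 = 6(g'(4) - Δ_1) = -36.
Solving: σ_0 = 9, σ_1 = 6, σ_2 = -21.
On [3, 4], g(t) = -4 + 9/2·(t - 3) + 3·(t - 3)² - 9/2·(t - 3)³.
With (t - 3) = 2/3: g(11/3) = -1.

-1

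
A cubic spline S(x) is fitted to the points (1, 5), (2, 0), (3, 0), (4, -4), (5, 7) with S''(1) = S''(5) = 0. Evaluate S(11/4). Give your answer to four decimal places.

Put M_i = S'' at the i-th knot. Here h = (1, 1, 1, 1) and Δ = (-5, 0, -4, 11), so the interior equations h_(i-1)·M_(i-1) + 2(h_(i-1)+h_i)·M_i + h_i·M_(i+1) = 6(Δ_i − Δ_(i-1)) read
  1·M_0 + 4·M_1 + 1·M_2 = 6(Δ_1 - Δ_0) = 30
  1·M_1 + 4·M_2 + 1·M_3 = 6(Δ_2 - Δ_1) = -24
  1·M_2 + 4·M_3 + 1·M_4 = 6(Δ_3 - Δ_2) = 90
Natural end conditions: M_0 = M_4 = 0.
Hence M_0 = 0, M_1 = 159/14, M_2 = -108/7, M_3 = 369/14, M_4 = 0.
On [2, 3], S(x) = 0 - 17/14·(x - 2) + 159/28·(x - 2)² - 125/28·(x - 2)³.
With (x - 2) = 3/4: S(11/4) = 717/1792.

0.4001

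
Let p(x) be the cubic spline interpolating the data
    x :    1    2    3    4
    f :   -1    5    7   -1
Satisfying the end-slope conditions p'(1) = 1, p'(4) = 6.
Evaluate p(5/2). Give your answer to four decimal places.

7.9583

Put σ_i = p'' at the i-th knot. Here h = (1, 1, 1) and Δ = (6, 2, -8), so the interior equations h_(i-1)·σ_(i-1) + 2(h_(i-1)+h_i)·σ_i + h_i·σ_(i+1) = 6(Δ_i − Δ_(i-1)) read
  1·σ_0 + 4·σ_1 + 1·σ_2 = 6(Δ_1 - Δ_0) = -24
  1·σ_1 + 4·σ_2 + 1·σ_3 = 6(Δ_2 - Δ_1) = -60
Clamped end conditions give two more equations: 2h_0·σ_0 + h_0·σ_1 = 6(Δ_0 - p'(1)) = 30 and h_2·σ_2 + 2h_2·σ_3 = 6(p'(4) - Δ_2) = 84.
Hence σ_0 = 248/15, σ_1 = -46/15, σ_2 = -424/15, σ_3 = 842/15.
On [2, 3], p(x) = 5 + 116/15·(x - 2) - 23/15·(x - 2)² - 21/5·(x - 2)³.
With (x - 2) = 1/2: p(5/2) = 191/24.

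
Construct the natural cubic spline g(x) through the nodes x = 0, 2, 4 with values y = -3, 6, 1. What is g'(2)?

Put m_i = g'' at the i-th knot. Here h = (2, 2) and Δ = (9/2, -5/2), so the interior equations h_(i-1)·m_(i-1) + 2(h_(i-1)+h_i)·m_i + h_i·m_(i+1) = 6(Δ_i − Δ_(i-1)) read
  2·m_0 + 8·m_1 + 2·m_2 = 6(Δ_1 - Δ_0) = -42
Natural end conditions: m_0 = m_2 = 0.
Forward elimination and back-substitution give m_0 = 0, m_1 = -21/4, m_2 = 0.
On [2, 4], g'(x) = b_1 + 2c_1·(x - 2) + 3d_1·(x - 2)² with b_1 = Δ_1 - h_1(2m_1 + m_2)/6 = 1, c_1 = m_1/2 = -21/8, d_1 = (m_2 - m_1)/(6h_1) = 7/16. So g'(2) = 1.

1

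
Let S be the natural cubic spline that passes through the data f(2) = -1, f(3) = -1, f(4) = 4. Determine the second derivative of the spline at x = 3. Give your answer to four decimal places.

7.5000

Write M_i for S''(x_i). With h_i = 1, 1 and divided differences Δ_i = 0, 5, the continuity of S' gives the tridiagonal system
  1·M_0 + 4·M_1 + 1·M_2 = 6(Δ_1 - Δ_0) = 30
Natural end conditions: M_0 = M_2 = 0.
Solving the tridiagonal system: M_0 = 0, M_1 = 15/2, M_2 = 0.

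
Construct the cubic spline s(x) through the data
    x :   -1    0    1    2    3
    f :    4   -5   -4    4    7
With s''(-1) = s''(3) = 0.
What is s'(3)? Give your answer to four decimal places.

1.3393

Put M_i = s'' at the i-th knot. Here h = (1, 1, 1, 1) and Δ = (-9, 1, 8, 3), so the interior equations h_(i-1)·M_(i-1) + 2(h_(i-1)+h_i)·M_i + h_i·M_(i+1) = 6(Δ_i − Δ_(i-1)) read
  1·M_0 + 4·M_1 + 1·M_2 = 6(Δ_1 - Δ_0) = 60
  1·M_1 + 4·M_2 + 1·M_3 = 6(Δ_2 - Δ_1) = 42
  1·M_2 + 4·M_3 + 1·M_4 = 6(Δ_3 - Δ_2) = -30
Natural end conditions: M_0 = M_4 = 0.
Forward elimination and back-substitution give M_0 = 0, M_1 = 351/28, M_2 = 69/7, M_3 = -279/28, M_4 = 0.
On [2, 3], s'(x) = b_3 + 2c_3·(x - 2) + 3d_3·(x - 2)² with b_3 = Δ_3 - h_3(2M_3 + M_4)/6 = 177/28, c_3 = M_3/2 = -279/56, d_3 = (M_4 - M_3)/(6h_3) = 93/56. So s'(3) = 75/56.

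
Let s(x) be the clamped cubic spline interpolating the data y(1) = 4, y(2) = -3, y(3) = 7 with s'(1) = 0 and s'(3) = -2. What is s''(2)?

53

Let σ_i = s''(x_i). Step sizes h_i = 1, 1; slopes of the chords Δ_i = (y_(i+1) - y_i)/h_i = -7, 10.
  1·σ_0 + 4·σ_1 + 1·σ_2 = 6(Δ_1 - Δ_0) = 102
Clamped end conditions give two more equations: 2h_0·σ_0 + h_0·σ_1 = 6(Δ_0 - s'(1)) = -42 and h_1·σ_1 + 2h_1·σ_2 = 6(s'(3) - Δ_1) = -72.
Hence σ_0 = -95/2, σ_1 = 53, σ_2 = -125/2.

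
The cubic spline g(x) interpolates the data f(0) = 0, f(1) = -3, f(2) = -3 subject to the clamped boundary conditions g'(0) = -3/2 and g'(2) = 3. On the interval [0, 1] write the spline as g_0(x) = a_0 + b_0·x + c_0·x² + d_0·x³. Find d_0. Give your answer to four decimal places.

With M_i denoting the second derivative at x_i, h_i = 1, 1, and Δ_i = (y_(i+1) − y_i)/h_i = -3, 0:
  1·M_0 + 4·M_1 + 1·M_2 = 6(Δ_1 - Δ_0) = 18
Clamped end conditions give two more equations: 2h_0·M_0 + h_0·M_1 = 6(Δ_0 - g'(0)) = -9 and h_1·M_1 + 2h_1·M_2 = 6(g'(2) - Δ_1) = 18.
Solving the tridiagonal system: M_0 = -27/4, M_1 = 9/2, M_2 = 27/4.
On [0, 1], with g_0(x) = a_0 + b_0·x + c_0·x² + d_0·x³: c_0 = M_0/2 = -27/8, d_0 = (M_1 - M_0)/(6h_0) = 15/8, b_0 = Δ_0 - h_0(2M_0 + M_1)/6 = -3/2.

1.8750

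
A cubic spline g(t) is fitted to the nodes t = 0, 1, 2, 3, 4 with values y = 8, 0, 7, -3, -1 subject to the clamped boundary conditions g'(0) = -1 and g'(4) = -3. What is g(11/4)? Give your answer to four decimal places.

With σ_i denoting the second derivative at x_i, h_i = 1, 1, 1, 1, and Δ_i = (y_(i+1) − y_i)/h_i = -8, 7, -10, 2:
  1·σ_0 + 4·σ_1 + 1·σ_2 = 6(Δ_1 - Δ_0) = 90
  1·σ_1 + 4·σ_2 + 1·σ_3 = 6(Δ_2 - Δ_1) = -102
  1·σ_2 + 4·σ_3 + 1·σ_4 = 6(Δ_3 - Δ_2) = 72
Clamped end conditions give two more equations: 2h_0·σ_0 + h_0·σ_1 = 6(Δ_0 - g'(0)) = -42 and h_3·σ_3 + 2h_3·σ_4 = 6(g'(4) - Δ_3) = -30.
Hence σ_0 = -1217/28, σ_1 = 629/14, σ_2 = -185/4, σ_3 = 533/14, σ_4 = -953/28.
On [2, 3], g(t) = 7 - 13/14·(t - 2) - 185/8·(t - 2)² + 787/56·(t - 2)³.
With (t - 2) = 3/4: g(11/4) = -397/512.

-0.7754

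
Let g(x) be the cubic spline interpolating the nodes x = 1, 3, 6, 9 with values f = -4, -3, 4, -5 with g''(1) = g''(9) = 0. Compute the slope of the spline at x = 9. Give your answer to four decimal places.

-4.5901

With m_i denoting the second derivative at x_i, h_i = 2, 3, 3, and Δ_i = (y_(i+1) − y_i)/h_i = 1/2, 7/3, -3:
  2·m_0 + 10·m_1 + 3·m_2 = 6(Δ_1 - Δ_0) = 11
  3·m_1 + 12·m_2 + 3·m_3 = 6(Δ_2 - Δ_1) = -32
Natural end conditions: m_0 = m_3 = 0.
Solving the tridiagonal system: m_0 = 0, m_1 = 76/37, m_2 = -353/111, m_3 = 0.
On [6, 9], g'(x) = b_2 + 2c_2·(x - 6) + 3d_2·(x - 6)² with b_2 = Δ_2 - h_2(2m_2 + m_3)/6 = 20/111, c_2 = m_2/2 = -353/222, d_2 = (m_3 - m_2)/(6h_2) = 353/1998. So g'(9) = -1019/222.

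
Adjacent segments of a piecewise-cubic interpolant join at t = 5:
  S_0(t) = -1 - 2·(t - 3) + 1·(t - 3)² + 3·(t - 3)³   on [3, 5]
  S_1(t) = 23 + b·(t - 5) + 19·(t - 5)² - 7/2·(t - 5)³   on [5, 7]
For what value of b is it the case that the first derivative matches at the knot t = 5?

38

S_0'(t) = -2 + 2·(t - 3) + 9·(t - 3)², so S_0'(5) = 38. On the right, S_1'(5) = b, so b = 38.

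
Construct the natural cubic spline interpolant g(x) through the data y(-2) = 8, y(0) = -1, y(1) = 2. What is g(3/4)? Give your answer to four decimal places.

Put M_i = g'' at the i-th knot. Here h = (2, 1) and Δ = (-9/2, 3), so the interior equations h_(i-1)·M_(i-1) + 2(h_(i-1)+h_i)·M_i + h_i·M_(i+1) = 6(Δ_i − Δ_(i-1)) read
  2·M_0 + 6·M_1 + 1·M_2 = 6(Δ_1 - Δ_0) = 45
Natural end conditions: M_0 = M_2 = 0.
Forward elimination and back-substitution give M_0 = 0, M_1 = 15/2, M_2 = 0.
On [0, 1], g(x) = -1 + 1/2·x + 15/4·x² - 5/4·x³.
With x = 3/4: g(3/4) = 245/256.

0.9570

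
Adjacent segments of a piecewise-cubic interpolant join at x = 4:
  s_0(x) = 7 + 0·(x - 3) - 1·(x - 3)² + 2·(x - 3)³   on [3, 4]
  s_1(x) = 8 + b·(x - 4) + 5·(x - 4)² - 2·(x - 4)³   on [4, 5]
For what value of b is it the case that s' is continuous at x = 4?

4

s_0'(x) = 0 - 2·(x - 3) + 6·(x - 3)², so s_0'(4) = 4. On the right, s_1'(4) = b, so b = 4.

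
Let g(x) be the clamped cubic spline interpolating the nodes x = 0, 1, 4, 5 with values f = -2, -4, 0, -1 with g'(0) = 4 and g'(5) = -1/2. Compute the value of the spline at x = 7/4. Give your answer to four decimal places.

-4.7400

Let M_i = g''(x_i). Step sizes h_i = 1, 3, 1; slopes of the chords Δ_i = (y_(i+1) - y_i)/h_i = -2, 4/3, -1.
  1·M_0 + 8·M_1 + 3·M_2 = 6(Δ_1 - Δ_0) = 20
  3·M_1 + 8·M_2 + 1·M_3 = 6(Δ_2 - Δ_1) = -14
Clamped end conditions give two more equations: 2h_0·M_0 + h_0·M_1 = 6(Δ_0 - g'(0)) = -36 and h_2·M_2 + 2h_2·M_3 = 6(g'(5) - Δ_2) = 3.
Solving the tridiagonal system: M_0 = -1355/63, M_1 = 442/63, M_2 = -307/63, M_3 = 248/63.
On [1, 4], g(x) = -4 - 409/126·(x - 1) + 221/63·(x - 1)² - 107/162·(x - 1)³.
With (x - 1) = 3/4: g(7/4) = -4247/896.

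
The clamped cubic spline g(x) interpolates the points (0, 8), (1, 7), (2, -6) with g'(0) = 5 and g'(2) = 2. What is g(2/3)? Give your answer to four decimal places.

Let m_i = g''(x_i). Step sizes h_i = 1, 1; slopes of the chords Δ_i = (y_(i+1) - y_i)/h_i = -1, -13.
  1·m_0 + 4·m_1 + 1·m_2 = 6(Δ_1 - Δ_0) = -72
Clamped end conditions give two more equations: 2h_0·m_0 + h_0·m_1 = 6(Δ_0 - g'(0)) = -36 and h_1·m_1 + 2h_1·m_2 = 6(g'(2) - Δ_1) = 90.
Solving: m_0 = -3/2, m_1 = -33, m_2 = 123/2.
On [0, 1], g(x) = 8 + 5·x - 3/4·x² - 21/4·x³.
With x = 2/3: g(2/3) = 85/9.

9.4444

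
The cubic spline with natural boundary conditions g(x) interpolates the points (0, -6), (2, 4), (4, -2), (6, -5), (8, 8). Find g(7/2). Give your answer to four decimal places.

Let σ_i = g''(x_i). Step sizes h_i = 2, 2, 2, 2; slopes of the chords Δ_i = (y_(i+1) - y_i)/h_i = 5, -3, -3/2, 13/2.
  2·σ_0 + 8·σ_1 + 2·σ_2 = 6(Δ_1 - Δ_0) = -48
  2·σ_1 + 8·σ_2 + 2·σ_3 = 6(Δ_2 - Δ_1) = 9
  2·σ_2 + 8·σ_3 + 2·σ_4 = 6(Δ_3 - Δ_2) = 48
Natural end conditions: σ_0 = σ_4 = 0.
Solving the tridiagonal system: σ_0 = 0, σ_1 = -177/28, σ_2 = 9/7, σ_3 = 159/28, σ_4 = 0.
On [2, 4], g(x) = 4 + 11/14·(x - 2) - 177/56·(x - 2)² + 71/112·(x - 2)³.
With (x - 2) = 3/2: g(7/2) = 185/896.

0.2065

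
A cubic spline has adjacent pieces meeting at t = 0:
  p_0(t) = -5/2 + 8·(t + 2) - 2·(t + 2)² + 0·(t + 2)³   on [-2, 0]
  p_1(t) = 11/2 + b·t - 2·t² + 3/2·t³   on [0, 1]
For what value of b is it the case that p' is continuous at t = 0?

0

p_0'(t) = 8 - 4·(t + 2) + 0·(t + 2)², so p_0'(0) = 0. On the right, p_1'(0) = b, so b = 0.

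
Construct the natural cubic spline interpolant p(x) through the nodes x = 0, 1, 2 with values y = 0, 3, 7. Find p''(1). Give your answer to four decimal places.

With σ_i denoting the second derivative at x_i, h_i = 1, 1, and Δ_i = (y_(i+1) − y_i)/h_i = 3, 4:
  1·σ_0 + 4·σ_1 + 1·σ_2 = 6(Δ_1 - Δ_0) = 6
Natural end conditions: σ_0 = σ_2 = 0.
Forward elimination and back-substitution give σ_0 = 0, σ_1 = 3/2, σ_2 = 0.

1.5000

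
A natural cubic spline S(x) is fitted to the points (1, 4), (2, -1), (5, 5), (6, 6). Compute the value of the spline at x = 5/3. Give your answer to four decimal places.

0.2694

Write M_i for S''(x_i). With h_i = 1, 3, 1 and divided differences Δ_i = -5, 2, 1, the continuity of S' gives the tridiagonal system
  1·M_0 + 8·M_1 + 3·M_2 = 6(Δ_1 - Δ_0) = 42
  3·M_1 + 8·M_2 + 1·M_3 = 6(Δ_2 - Δ_1) = -6
Natural end conditions: M_0 = M_3 = 0.
Solving the tridiagonal system: M_0 = 0, M_1 = 354/55, M_2 = -174/55, M_3 = 0.
On [1, 2], S(x) = 4 - 334/55·(x - 1) + 0·(x - 1)² + 59/55·(x - 1)³.
With (x - 1) = 2/3: S(5/3) = 80/297.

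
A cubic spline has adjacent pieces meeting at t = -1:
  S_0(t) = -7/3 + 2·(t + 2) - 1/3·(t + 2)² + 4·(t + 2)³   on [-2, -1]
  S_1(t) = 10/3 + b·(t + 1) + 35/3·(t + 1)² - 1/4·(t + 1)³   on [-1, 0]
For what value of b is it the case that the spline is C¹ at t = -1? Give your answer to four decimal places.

13.3333

S_0'(t) = 2 - 2/3·(t + 2) + 12·(t + 2)², so S_0'(-1) = 40/3. On the right, S_1'(-1) = b, so b = 40/3.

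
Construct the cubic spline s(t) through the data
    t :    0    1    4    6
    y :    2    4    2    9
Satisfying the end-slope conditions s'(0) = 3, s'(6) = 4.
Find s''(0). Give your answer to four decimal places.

Let m_i = s''(x_i). Step sizes h_i = 1, 3, 2; slopes of the chords Δ_i = (y_(i+1) - y_i)/h_i = 2, -2/3, 7/2.
  1·m_0 + 8·m_1 + 3·m_2 = 6(Δ_1 - Δ_0) = -16
  3·m_1 + 10·m_2 + 2·m_3 = 6(Δ_2 - Δ_1) = 25
Clamped end conditions give two more equations: 2h_0·m_0 + h_0·m_1 = 6(Δ_0 - s'(0)) = -6 and h_2·m_2 + 2h_2·m_3 = 6(s'(6) - Δ_2) = 3.
Hence m_0 = -109/78, m_1 = -125/39, m_2 = 287/78, m_3 = -85/78.

-1.3974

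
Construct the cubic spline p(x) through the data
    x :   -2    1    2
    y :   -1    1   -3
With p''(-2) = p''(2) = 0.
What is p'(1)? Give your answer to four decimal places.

-2.8333

Let M_i = p''(x_i). Step sizes h_i = 3, 1; slopes of the chords Δ_i = (y_(i+1) - y_i)/h_i = 2/3, -4.
  3·M_0 + 8·M_1 + 1·M_2 = 6(Δ_1 - Δ_0) = -28
Natural end conditions: M_0 = M_2 = 0.
Hence M_0 = 0, M_1 = -7/2, M_2 = 0.
On [1, 2], p'(x) = b_1 + 2c_1·(x - 1) + 3d_1·(x - 1)² with b_1 = Δ_1 - h_1(2M_1 + M_2)/6 = -17/6, c_1 = M_1/2 = -7/4, d_1 = (M_2 - M_1)/(6h_1) = 7/12. So p'(1) = -17/6.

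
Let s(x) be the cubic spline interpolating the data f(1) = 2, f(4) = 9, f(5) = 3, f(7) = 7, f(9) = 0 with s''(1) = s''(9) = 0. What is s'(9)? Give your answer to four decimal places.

With σ_i denoting the second derivative at x_i, h_i = 3, 1, 2, 2, and Δ_i = (y_(i+1) − y_i)/h_i = 7/3, -6, 2, -7/2:
  3·σ_0 + 8·σ_1 + 1·σ_2 = 6(Δ_1 - Δ_0) = -50
  1·σ_1 + 6·σ_2 + 2·σ_3 = 6(Δ_2 - Δ_1) = 48
  2·σ_2 + 8·σ_3 + 2·σ_4 = 6(Δ_3 - Δ_2) = -33
Natural end conditions: σ_0 = σ_4 = 0.
Forward elimination and back-substitution give σ_0 = 0, σ_1 = -1325/172, σ_2 = 500/43, σ_3 = -2419/344, σ_4 = 0.
On [7, 9], s'(x) = b_3 + 2c_3·(x - 7) + 3d_3·(x - 7)² with b_3 = Δ_3 - h_3(2σ_3 + σ_4)/6 = 613/516, c_3 = σ_3/2 = -2419/688, d_3 = (σ_4 - σ_3)/(6h_3) = 2419/4128. So s'(9) = -6031/1032.

-5.8440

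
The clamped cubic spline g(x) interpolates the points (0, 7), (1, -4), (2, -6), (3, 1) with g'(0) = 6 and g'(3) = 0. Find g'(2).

7

Write M_i for g''(x_i). With h_i = 1, 1, 1 and divided differences Δ_i = -11, -2, 7, the continuity of g' gives the tridiagonal system
  1·M_0 + 4·M_1 + 1·M_2 = 6(Δ_1 - Δ_0) = 54
  1·M_1 + 4·M_2 + 1·M_3 = 6(Δ_2 - Δ_1) = 54
Clamped end conditions give two more equations: 2h_0·M_0 + h_0·M_1 = 6(Δ_0 - g'(0)) = -102 and h_2·M_2 + 2h_2·M_3 = 6(g'(3) - Δ_2) = -42.
Forward elimination and back-substitution give M_0 = -64, M_1 = 26, M_2 = 14, M_3 = -28.
On [2, 3], g'(x) = b_2 + 2c_2·(x - 2) + 3d_2·(x - 2)² with b_2 = Δ_2 - h_2(2M_2 + M_3)/6 = 7, c_2 = M_2/2 = 7, d_2 = (M_3 - M_2)/(6h_2) = -7. So g'(2) = 7.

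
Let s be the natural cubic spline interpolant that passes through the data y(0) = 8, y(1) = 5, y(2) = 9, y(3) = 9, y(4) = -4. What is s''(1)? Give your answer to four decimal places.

11.5714

Let M_i = s''(x_i). Step sizes h_i = 1, 1, 1, 1; slopes of the chords Δ_i = (y_(i+1) - y_i)/h_i = -3, 4, 0, -13.
  1·M_0 + 4·M_1 + 1·M_2 = 6(Δ_1 - Δ_0) = 42
  1·M_1 + 4·M_2 + 1·M_3 = 6(Δ_2 - Δ_1) = -24
  1·M_2 + 4·M_3 + 1·M_4 = 6(Δ_3 - Δ_2) = -78
Natural end conditions: M_0 = M_4 = 0.
Solving the tridiagonal system: M_0 = 0, M_1 = 81/7, M_2 = -30/7, M_3 = -129/7, M_4 = 0.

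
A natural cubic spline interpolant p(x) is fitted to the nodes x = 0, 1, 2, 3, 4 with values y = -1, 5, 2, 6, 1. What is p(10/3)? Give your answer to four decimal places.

With M_i denoting the second derivative at x_i, h_i = 1, 1, 1, 1, and Δ_i = (y_(i+1) − y_i)/h_i = 6, -3, 4, -5:
  1·M_0 + 4·M_1 + 1·M_2 = 6(Δ_1 - Δ_0) = -54
  1·M_1 + 4·M_2 + 1·M_3 = 6(Δ_2 - Δ_1) = 42
  1·M_2 + 4·M_3 + 1·M_4 = 6(Δ_3 - Δ_2) = -54
Natural end conditions: M_0 = M_4 = 0.
Forward elimination and back-substitution give M_0 = 0, M_1 = -129/7, M_2 = 138/7, M_3 = -129/7, M_4 = 0.
On [3, 4], p(x) = 6 + 8/7·(x - 3) - 129/14·(x - 3)² + 43/14·(x - 3)³.
With (x - 3) = 1/3: p(10/3) = 1034/189.

5.4709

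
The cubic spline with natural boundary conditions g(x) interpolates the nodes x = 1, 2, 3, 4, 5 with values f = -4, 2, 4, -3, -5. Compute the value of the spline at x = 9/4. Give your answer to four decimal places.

3.2307

Write M_i for g''(x_i). With h_i = 1, 1, 1, 1 and divided differences Δ_i = 6, 2, -7, -2, the continuity of g' gives the tridiagonal system
  1·M_0 + 4·M_1 + 1·M_2 = 6(Δ_1 - Δ_0) = -24
  1·M_1 + 4·M_2 + 1·M_3 = 6(Δ_2 - Δ_1) = -54
  1·M_2 + 4·M_3 + 1·M_4 = 6(Δ_3 - Δ_2) = 30
Natural end conditions: M_0 = M_4 = 0.
Solving the tridiagonal system: M_0 = 0, M_1 = -57/28, M_2 = -111/7, M_3 = 321/28, M_4 = 0.
On [2, 3], g(x) = 2 + 149/28·(x - 2) - 57/56·(x - 2)² - 129/56·(x - 2)³.
With (x - 2) = 1/4: g(9/4) = 11579/3584.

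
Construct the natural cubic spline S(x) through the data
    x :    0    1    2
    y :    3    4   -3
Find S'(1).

-3

Put M_i = S'' at the i-th knot. Here h = (1, 1) and Δ = (1, -7), so the interior equations h_(i-1)·M_(i-1) + 2(h_(i-1)+h_i)·M_i + h_i·M_(i+1) = 6(Δ_i − Δ_(i-1)) read
  1·M_0 + 4·M_1 + 1·M_2 = 6(Δ_1 - Δ_0) = -48
Natural end conditions: M_0 = M_2 = 0.
Solving the tridiagonal system: M_0 = 0, M_1 = -12, M_2 = 0.
On [1, 2], S'(x) = b_1 + 2c_1·(x - 1) + 3d_1·(x - 1)² with b_1 = Δ_1 - h_1(2M_1 + M_2)/6 = -3, c_1 = M_1/2 = -6, d_1 = (M_2 - M_1)/(6h_1) = 2. So S'(1) = -3.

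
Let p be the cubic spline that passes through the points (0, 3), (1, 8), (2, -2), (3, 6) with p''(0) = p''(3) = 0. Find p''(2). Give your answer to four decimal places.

Write m_i for p''(x_i). With h_i = 1, 1, 1 and divided differences Δ_i = 5, -10, 8, the continuity of p' gives the tridiagonal system
  1·m_0 + 4·m_1 + 1·m_2 = 6(Δ_1 - Δ_0) = -90
  1·m_1 + 4·m_2 + 1·m_3 = 6(Δ_2 - Δ_1) = 108
Natural end conditions: m_0 = m_3 = 0.
Solving: m_0 = 0, m_1 = -156/5, m_2 = 174/5, m_3 = 0.

34.8000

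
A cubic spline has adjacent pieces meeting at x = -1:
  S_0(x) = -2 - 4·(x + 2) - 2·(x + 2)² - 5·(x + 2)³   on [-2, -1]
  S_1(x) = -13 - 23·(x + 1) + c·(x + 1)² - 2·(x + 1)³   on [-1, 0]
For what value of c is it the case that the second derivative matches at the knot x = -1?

S_0''(x) = -4 - 30·(x + 2), so S_0''(-1) = -34. On the right, S_1''(-1) = 2c, so c = -17.

-17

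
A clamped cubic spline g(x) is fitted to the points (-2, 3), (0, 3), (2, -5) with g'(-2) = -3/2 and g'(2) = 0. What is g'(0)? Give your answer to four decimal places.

Let m_i = g''(x_i). Step sizes h_i = 2, 2; slopes of the chords Δ_i = (y_(i+1) - y_i)/h_i = 0, -4.
  2·m_0 + 8·m_1 + 2·m_2 = 6(Δ_1 - Δ_0) = -24
Clamped end conditions give two more equations: 2h_0·m_0 + h_0·m_1 = 6(Δ_0 - g'(-2)) = 9 and h_1·m_1 + 2h_1·m_2 = 6(g'(2) - Δ_1) = 24.
Hence m_0 = 45/8, m_1 = -27/4, m_2 = 75/8.
On [0, 2], g'(x) = b_1 + 2c_1·x + 3d_1·x² with b_1 = Δ_1 - h_1(2m_1 + m_2)/6 = -21/8, c_1 = m_1/2 = -27/8, d_1 = (m_2 - m_1)/(6h_1) = 43/32. So g'(0) = -21/8.

-2.6250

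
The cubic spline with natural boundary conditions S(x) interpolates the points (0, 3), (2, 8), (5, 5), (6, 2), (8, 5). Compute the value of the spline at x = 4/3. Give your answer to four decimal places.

6.7429

Write σ_i for S''(x_i). With h_i = 2, 3, 1, 2 and divided differences Δ_i = 5/2, -1, -3, 3/2, the continuity of S' gives the tridiagonal system
  2·σ_0 + 10·σ_1 + 3·σ_2 = 6(Δ_1 - Δ_0) = -21
  3·σ_1 + 8·σ_2 + 1·σ_3 = 6(Δ_2 - Δ_1) = -12
  1·σ_2 + 6·σ_3 + 2·σ_4 = 6(Δ_3 - Δ_2) = 27
Natural end conditions: σ_0 = σ_4 = 0.
Forward elimination and back-substitution give σ_0 = 0, σ_1 = -345/208, σ_2 = -153/104, σ_3 = 987/208, σ_4 = 0.
On [0, 2], S(x) = 3 + 635/208·x + 0·x² - 115/832·x³.
With x = 4/3: S(4/3) = 9467/1404.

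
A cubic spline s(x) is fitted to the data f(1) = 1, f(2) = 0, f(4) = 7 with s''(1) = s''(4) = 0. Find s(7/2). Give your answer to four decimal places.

Put M_i = s'' at the i-th knot. Here h = (1, 2) and Δ = (-1, 7/2), so the interior equations h_(i-1)·M_(i-1) + 2(h_(i-1)+h_i)·M_i + h_i·M_(i+1) = 6(Δ_i − Δ_(i-1)) read
  1·M_0 + 6·M_1 + 2·M_2 = 6(Δ_1 - Δ_0) = 27
Natural end conditions: M_0 = M_2 = 0.
Forward elimination and back-substitution give M_0 = 0, M_1 = 9/2, M_2 = 0.
On [2, 4], s(x) = 0 + 1/2·(x - 2) + 9/4·(x - 2)² - 3/8·(x - 2)³.
With (x - 2) = 3/2: s(7/2) = 291/64.

4.5469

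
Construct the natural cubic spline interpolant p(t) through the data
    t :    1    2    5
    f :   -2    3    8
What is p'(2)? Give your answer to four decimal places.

With m_i denoting the second derivative at x_i, h_i = 1, 3, and Δ_i = (y_(i+1) − y_i)/h_i = 5, 5/3:
  1·m_0 + 8·m_1 + 3·m_2 = 6(Δ_1 - Δ_0) = -20
Natural end conditions: m_0 = m_2 = 0.
Solving: m_0 = 0, m_1 = -5/2, m_2 = 0.
On [2, 5], p'(t) = b_1 + 2c_1·(t - 2) + 3d_1·(t - 2)² with b_1 = Δ_1 - h_1(2m_1 + m_2)/6 = 25/6, c_1 = m_1/2 = -5/4, d_1 = (m_2 - m_1)/(6h_1) = 5/36. So p'(2) = 25/6.

4.1667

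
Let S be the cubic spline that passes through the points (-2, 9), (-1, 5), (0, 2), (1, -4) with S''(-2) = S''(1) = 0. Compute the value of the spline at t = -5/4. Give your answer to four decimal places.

5.8469

Put M_i = S'' at the i-th knot. Here h = (1, 1, 1) and Δ = (-4, -3, -6), so the interior equations h_(i-1)·M_(i-1) + 2(h_(i-1)+h_i)·M_i + h_i·M_(i+1) = 6(Δ_i − Δ_(i-1)) read
  1·M_0 + 4·M_1 + 1·M_2 = 6(Δ_1 - Δ_0) = 6
  1·M_1 + 4·M_2 + 1·M_3 = 6(Δ_2 - Δ_1) = -18
Natural end conditions: M_0 = M_3 = 0.
Forward elimination and back-substitution give M_0 = 0, M_1 = 14/5, M_2 = -26/5, M_3 = 0.
On [-2, -1], S(t) = 9 - 67/15·(t + 2) + 0·(t + 2)² + 7/15·(t + 2)³.
With (t + 2) = 3/4: S(-5/4) = 1871/320.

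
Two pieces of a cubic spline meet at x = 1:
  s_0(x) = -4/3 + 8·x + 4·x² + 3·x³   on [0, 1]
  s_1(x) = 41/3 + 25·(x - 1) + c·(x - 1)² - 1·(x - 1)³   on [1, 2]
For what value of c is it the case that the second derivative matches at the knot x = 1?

s_0''(x) = 8 + 18·x, so s_0''(1) = 26. On the right, s_1''(1) = 2c, so c = 13.

13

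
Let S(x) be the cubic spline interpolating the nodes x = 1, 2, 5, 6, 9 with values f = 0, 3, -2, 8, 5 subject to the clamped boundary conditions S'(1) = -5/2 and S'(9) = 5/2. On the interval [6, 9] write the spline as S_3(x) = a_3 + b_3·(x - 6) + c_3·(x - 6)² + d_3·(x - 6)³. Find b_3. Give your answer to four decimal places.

7.8056

Let M_i = S''(x_i). Step sizes h_i = 1, 3, 1, 3; slopes of the chords Δ_i = (y_(i+1) - y_i)/h_i = 3, -5/3, 10, -1.
  1·M_0 + 8·M_1 + 3·M_2 = 6(Δ_1 - Δ_0) = -28
  3·M_1 + 8·M_2 + 1·M_3 = 6(Δ_2 - Δ_1) = 70
  1·M_2 + 8·M_3 + 3·M_4 = 6(Δ_3 - Δ_2) = -66
Clamped end conditions give two more equations: 2h_0·M_0 + h_0·M_1 = 6(Δ_0 - S'(1)) = 33 and h_3·M_3 + 2h_3·M_4 = 6(S'(9) - Δ_3) = 21.
Solving the tridiagonal system: M_0 = 1213/54, M_1 = -322/27, M_2 = 809/54, M_3 = -380/27, M_4 = 569/54.
On [6, 9], with S_3(x) = a_3 + b_3·(x - 6) + c_3·(x - 6)² + d_3·(x - 6)³: c_3 = M_3/2 = -190/27, d_3 = (M_4 - M_3)/(6h_3) = 443/324, b_3 = Δ_3 - h_3(2M_3 + M_4)/6 = 281/36.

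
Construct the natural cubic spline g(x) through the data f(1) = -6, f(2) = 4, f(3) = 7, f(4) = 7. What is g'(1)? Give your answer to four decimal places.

11.6667

With σ_i denoting the second derivative at x_i, h_i = 1, 1, 1, and Δ_i = (y_(i+1) − y_i)/h_i = 10, 3, 0:
  1·σ_0 + 4·σ_1 + 1·σ_2 = 6(Δ_1 - Δ_0) = -42
  1·σ_1 + 4·σ_2 + 1·σ_3 = 6(Δ_2 - Δ_1) = -18
Natural end conditions: σ_0 = σ_3 = 0.
Hence σ_0 = 0, σ_1 = -10, σ_2 = -2, σ_3 = 0.
On [1, 2], g'(x) = b_0 + 2c_0·(x - 1) + 3d_0·(x - 1)² with b_0 = Δ_0 - h_0(2σ_0 + σ_1)/6 = 35/3, c_0 = σ_0/2 = 0, d_0 = (σ_1 - σ_0)/(6h_0) = -5/3. So g'(1) = 35/3.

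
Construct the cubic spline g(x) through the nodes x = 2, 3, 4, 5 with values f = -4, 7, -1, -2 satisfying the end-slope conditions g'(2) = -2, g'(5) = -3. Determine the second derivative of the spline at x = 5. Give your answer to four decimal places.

-20.2667

Put M_i = g'' at the i-th knot. Here h = (1, 1, 1) and Δ = (11, -8, -1), so the interior equations h_(i-1)·M_(i-1) + 2(h_(i-1)+h_i)·M_i + h_i·M_(i+1) = 6(Δ_i − Δ_(i-1)) read
  1·M_0 + 4·M_1 + 1·M_2 = 6(Δ_1 - Δ_0) = -114
  1·M_1 + 4·M_2 + 1·M_3 = 6(Δ_2 - Δ_1) = 42
Clamped end conditions give two more equations: 2h_0·M_0 + h_0·M_1 = 6(Δ_0 - g'(2)) = 78 and h_2·M_2 + 2h_2·M_3 = 6(g'(5) - Δ_2) = -12.
Solving: M_0 = 974/15, M_1 = -778/15, M_2 = 428/15, M_3 = -304/15.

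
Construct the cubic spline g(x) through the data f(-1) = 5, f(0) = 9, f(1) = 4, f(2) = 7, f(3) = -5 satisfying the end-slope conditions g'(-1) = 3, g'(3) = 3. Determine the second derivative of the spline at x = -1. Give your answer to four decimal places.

15.4286

Let M_i = g''(x_i). Step sizes h_i = 1, 1, 1, 1; slopes of the chords Δ_i = (y_(i+1) - y_i)/h_i = 4, -5, 3, -12.
  1·M_0 + 4·M_1 + 1·M_2 = 6(Δ_1 - Δ_0) = -54
  1·M_1 + 4·M_2 + 1·M_3 = 6(Δ_2 - Δ_1) = 48
  1·M_2 + 4·M_3 + 1·M_4 = 6(Δ_3 - Δ_2) = -90
Clamped end conditions give two more equations: 2h_0·M_0 + h_0·M_1 = 6(Δ_0 - g'(-1)) = 6 and h_3·M_3 + 2h_3·M_4 = 6(g'(3) - Δ_3) = 90.
Solving the tridiagonal system: M_0 = 108/7, M_1 = -174/7, M_2 = 30, M_3 = -330/7, M_4 = 480/7.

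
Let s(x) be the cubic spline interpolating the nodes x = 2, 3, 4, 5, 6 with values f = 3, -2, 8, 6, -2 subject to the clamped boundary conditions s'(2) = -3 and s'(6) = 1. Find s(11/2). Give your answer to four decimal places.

0.6629

With M_i denoting the second derivative at x_i, h_i = 1, 1, 1, 1, and Δ_i = (y_(i+1) − y_i)/h_i = -5, 10, -2, -8:
  1·M_0 + 4·M_1 + 1·M_2 = 6(Δ_1 - Δ_0) = 90
  1·M_1 + 4·M_2 + 1·M_3 = 6(Δ_2 - Δ_1) = -72
  1·M_2 + 4·M_3 + 1·M_4 = 6(Δ_3 - Δ_2) = -36
Clamped end conditions give two more equations: 2h_0·M_0 + h_0·M_1 = 6(Δ_0 - s'(2)) = -12 and h_3·M_3 + 2h_3·M_4 = 6(s'(6) - Δ_3) = 54.
Hence M_0 = -647/28, M_1 = 479/14, M_2 = -95/4, M_3 = -157/14, M_4 = 913/28.
On [5, 6], s(x) = 6 - 543/56·(x - 5) - 157/28·(x - 5)² + 409/56·(x - 5)³.
With (x - 5) = 1/2: s(11/2) = 297/448.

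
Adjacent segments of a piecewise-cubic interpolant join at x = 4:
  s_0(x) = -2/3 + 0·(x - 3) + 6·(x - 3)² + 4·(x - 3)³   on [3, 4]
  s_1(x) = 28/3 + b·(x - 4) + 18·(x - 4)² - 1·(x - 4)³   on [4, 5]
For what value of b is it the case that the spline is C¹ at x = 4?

24

s_0'(x) = 0 + 12·(x - 3) + 12·(x - 3)², so s_0'(4) = 24. On the right, s_1'(4) = b, so b = 24.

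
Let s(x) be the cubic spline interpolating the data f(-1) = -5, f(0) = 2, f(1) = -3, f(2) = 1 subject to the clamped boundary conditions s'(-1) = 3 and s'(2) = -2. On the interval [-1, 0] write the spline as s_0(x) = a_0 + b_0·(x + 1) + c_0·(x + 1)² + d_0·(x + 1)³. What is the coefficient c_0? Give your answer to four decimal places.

14.1333

With M_i denoting the second derivative at x_i, h_i = 1, 1, 1, and Δ_i = (y_(i+1) − y_i)/h_i = 7, -5, 4:
  1·M_0 + 4·M_1 + 1·M_2 = 6(Δ_1 - Δ_0) = -72
  1·M_1 + 4·M_2 + 1·M_3 = 6(Δ_2 - Δ_1) = 54
Clamped end conditions give two more equations: 2h_0·M_0 + h_0·M_1 = 6(Δ_0 - s'(-1)) = 24 and h_2·M_2 + 2h_2·M_3 = 6(s'(2) - Δ_2) = -36.
Solving the tridiagonal system: M_0 = 424/15, M_1 = -488/15, M_2 = 448/15, M_3 = -494/15.
On [-1, 0], with s_0(x) = a_0 + b_0·(x + 1) + c_0·(x + 1)² + d_0·(x + 1)³: c_0 = M_0/2 = 212/15, d_0 = (M_1 - M_0)/(6h_0) = -152/15, b_0 = Δ_0 - h_0(2M_0 + M_1)/6 = 3.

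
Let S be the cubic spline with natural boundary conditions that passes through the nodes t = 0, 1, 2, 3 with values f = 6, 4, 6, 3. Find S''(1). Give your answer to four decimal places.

8.4000

Let M_i = S''(x_i). Step sizes h_i = 1, 1, 1; slopes of the chords Δ_i = (y_(i+1) - y_i)/h_i = -2, 2, -3.
  1·M_0 + 4·M_1 + 1·M_2 = 6(Δ_1 - Δ_0) = 24
  1·M_1 + 4·M_2 + 1·M_3 = 6(Δ_2 - Δ_1) = -30
Natural end conditions: M_0 = M_3 = 0.
Hence M_0 = 0, M_1 = 42/5, M_2 = -48/5, M_3 = 0.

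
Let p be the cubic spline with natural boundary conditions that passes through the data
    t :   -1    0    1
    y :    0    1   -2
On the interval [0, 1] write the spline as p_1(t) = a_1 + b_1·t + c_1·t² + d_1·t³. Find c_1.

Write M_i for p''(x_i). With h_i = 1, 1 and divided differences Δ_i = 1, -3, the continuity of p' gives the tridiagonal system
  1·M_0 + 4·M_1 + 1·M_2 = 6(Δ_1 - Δ_0) = -24
Natural end conditions: M_0 = M_2 = 0.
Forward elimination and back-substitution give M_0 = 0, M_1 = -6, M_2 = 0.
On [0, 1], with p_1(t) = a_1 + b_1·t + c_1·t² + d_1·t³: c_1 = M_1/2 = -3, d_1 = (M_2 - M_1)/(6h_1) = 1, b_1 = Δ_1 - h_1(2M_1 + M_2)/6 = -1.

-3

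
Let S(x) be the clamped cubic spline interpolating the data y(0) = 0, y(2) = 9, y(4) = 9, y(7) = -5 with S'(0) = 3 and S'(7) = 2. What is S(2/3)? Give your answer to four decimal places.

Let M_i = S''(x_i). Step sizes h_i = 2, 2, 3; slopes of the chords Δ_i = (y_(i+1) - y_i)/h_i = 9/2, 0, -14/3.
  2·M_0 + 8·M_1 + 2·M_2 = 6(Δ_1 - Δ_0) = -27
  2·M_1 + 10·M_2 + 3·M_3 = 6(Δ_2 - Δ_1) = -28
Clamped end conditions give two more equations: 2h_0·M_0 + h_0·M_1 = 6(Δ_0 - S'(0)) = 9 and h_2·M_2 + 2h_2·M_3 = 6(S'(7) - Δ_2) = 40.
Solving the tridiagonal system: M_0 = 281/74, M_1 = -229/74, M_2 = -182/37, M_3 = 1013/111.
On [0, 2], S(x) = 0 + 3·x + 281/148·x² - 85/148·x³.
With x = 2/3: S(2/3) = 2671/999.

2.6737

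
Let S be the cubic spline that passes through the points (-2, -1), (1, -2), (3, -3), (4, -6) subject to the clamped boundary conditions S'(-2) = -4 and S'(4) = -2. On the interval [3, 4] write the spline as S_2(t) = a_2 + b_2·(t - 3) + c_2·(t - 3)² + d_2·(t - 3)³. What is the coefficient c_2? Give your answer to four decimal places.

-1.5088

With σ_i denoting the second derivative at x_i, h_i = 3, 2, 1, and Δ_i = (y_(i+1) − y_i)/h_i = -1/3, -1/2, -3:
  3·σ_0 + 10·σ_1 + 2·σ_2 = 6(Δ_1 - Δ_0) = -1
  2·σ_1 + 6·σ_2 + 1·σ_3 = 6(Δ_2 - Δ_1) = -15
Clamped end conditions give two more equations: 2h_0·σ_0 + h_0·σ_1 = 6(Δ_0 - S'(-2)) = 22 and h_2·σ_2 + 2h_2·σ_3 = 6(S'(4) - Δ_2) = 6.
Forward elimination and back-substitution give σ_0 = 229/57, σ_1 = -40/57, σ_2 = -172/57, σ_3 = 257/57.
On [3, 4], with S_2(t) = a_2 + b_2·(t - 3) + c_2·(t - 3)² + d_2·(t - 3)³: c_2 = σ_2/2 = -86/57, d_2 = (σ_3 - σ_2)/(6h_2) = 143/114, b_2 = Δ_2 - h_2(2σ_2 + σ_3)/6 = -313/114.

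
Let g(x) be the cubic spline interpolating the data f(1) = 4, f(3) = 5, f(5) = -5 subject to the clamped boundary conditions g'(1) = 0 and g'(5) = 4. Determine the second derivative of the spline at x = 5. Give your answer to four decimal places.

Let M_i = g''(x_i). Step sizes h_i = 2, 2; slopes of the chords Δ_i = (y_(i+1) - y_i)/h_i = 1/2, -5.
  2·M_0 + 8·M_1 + 2·M_2 = 6(Δ_1 - Δ_0) = -33
Clamped end conditions give two more equations: 2h_0·M_0 + h_0·M_1 = 6(Δ_0 - g'(1)) = 3 and h_1·M_1 + 2h_1·M_2 = 6(g'(5) - Δ_1) = 54.
Solving the tridiagonal system: M_0 = 47/8, M_1 = -41/4, M_2 = 149/8.

18.6250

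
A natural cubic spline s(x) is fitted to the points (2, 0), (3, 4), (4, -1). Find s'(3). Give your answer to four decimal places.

Put M_i = s'' at the i-th knot. Here h = (1, 1) and Δ = (4, -5), so the interior equations h_(i-1)·M_(i-1) + 2(h_(i-1)+h_i)·M_i + h_i·M_(i+1) = 6(Δ_i − Δ_(i-1)) read
  1·M_0 + 4·M_1 + 1·M_2 = 6(Δ_1 - Δ_0) = -54
Natural end conditions: M_0 = M_2 = 0.
Forward elimination and back-substitution give M_0 = 0, M_1 = -27/2, M_2 = 0.
On [3, 4], s'(x) = b_1 + 2c_1·(x - 3) + 3d_1·(x - 3)² with b_1 = Δ_1 - h_1(2M_1 + M_2)/6 = -1/2, c_1 = M_1/2 = -27/4, d_1 = (M_2 - M_1)/(6h_1) = 9/4. So s'(3) = -1/2.

-0.5000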